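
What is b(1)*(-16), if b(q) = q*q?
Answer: -16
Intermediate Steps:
b(q) = q**2
b(1)*(-16) = 1**2*(-16) = 1*(-16) = -16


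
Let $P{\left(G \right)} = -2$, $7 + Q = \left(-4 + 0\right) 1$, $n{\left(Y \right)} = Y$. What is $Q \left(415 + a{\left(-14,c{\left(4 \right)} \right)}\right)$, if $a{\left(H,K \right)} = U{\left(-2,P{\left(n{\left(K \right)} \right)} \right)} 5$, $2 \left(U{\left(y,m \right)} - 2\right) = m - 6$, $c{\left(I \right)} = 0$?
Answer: $-4455$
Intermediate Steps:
$Q = -11$ ($Q = -7 + \left(-4 + 0\right) 1 = -7 - 4 = -11$)
$U{\left(y,m \right)} = -1 + \frac{m}{2}$ ($U{\left(y,m \right)} = 2 + \frac{m - 6}{2} = 2 + \frac{-6 + m}{2} = 2 + \left(-3 + \frac{m}{2}\right) = -1 + \frac{m}{2}$)
$a{\left(H,K \right)} = -10$ ($a{\left(H,K \right)} = \left(-1 + \frac{1}{2} \left(-2\right)\right) 5 = \left(-1 - 1\right) 5 = \left(-2\right) 5 = -10$)
$Q \left(415 + a{\left(-14,c{\left(4 \right)} \right)}\right) = - 11 \left(415 - 10\right) = \left(-11\right) 405 = -4455$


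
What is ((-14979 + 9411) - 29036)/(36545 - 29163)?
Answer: -17302/3691 ≈ -4.6876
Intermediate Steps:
((-14979 + 9411) - 29036)/(36545 - 29163) = (-5568 - 29036)/7382 = -34604*1/7382 = -17302/3691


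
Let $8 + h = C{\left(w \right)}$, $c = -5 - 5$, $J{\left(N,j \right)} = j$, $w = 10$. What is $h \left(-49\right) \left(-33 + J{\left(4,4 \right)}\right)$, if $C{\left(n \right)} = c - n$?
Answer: $-39788$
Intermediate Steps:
$c = -10$ ($c = -5 - 5 = -10$)
$C{\left(n \right)} = -10 - n$
$h = -28$ ($h = -8 - 20 = -28$)
$h \left(-49\right) \left(-33 + J{\left(4,4 \right)}\right) = \left(-28\right) \left(-49\right) \left(-33 + 4\right) = 1372 \left(-29\right) = -39788$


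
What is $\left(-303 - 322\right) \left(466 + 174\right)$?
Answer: $-400000$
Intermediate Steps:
$\left(-303 - 322\right) \left(466 + 174\right) = \left(-303 - 322\right) 640 = \left(-625\right) 640 = -400000$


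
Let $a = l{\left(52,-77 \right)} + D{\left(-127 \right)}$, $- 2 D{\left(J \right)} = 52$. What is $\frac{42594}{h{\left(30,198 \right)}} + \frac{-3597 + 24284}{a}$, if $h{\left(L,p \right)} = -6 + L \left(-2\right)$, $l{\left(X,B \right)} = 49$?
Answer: $\frac{64280}{253} \approx 254.07$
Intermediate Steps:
$D{\left(J \right)} = -26$ ($D{\left(J \right)} = \left(- \frac{1}{2}\right) 52 = -26$)
$a = 23$ ($a = 49 - 26 = 23$)
$h{\left(L,p \right)} = -6 - 2 L$
$\frac{42594}{h{\left(30,198 \right)}} + \frac{-3597 + 24284}{a} = \frac{42594}{-6 - 60} + \frac{-3597 + 24284}{23} = \frac{42594}{-6 - 60} + 20687 \cdot \frac{1}{23} = \frac{42594}{-66} + \frac{20687}{23} = 42594 \left(- \frac{1}{66}\right) + \frac{20687}{23} = - \frac{7099}{11} + \frac{20687}{23} = \frac{64280}{253}$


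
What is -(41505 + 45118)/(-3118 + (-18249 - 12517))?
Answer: 86623/33884 ≈ 2.5565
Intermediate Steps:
-(41505 + 45118)/(-3118 + (-18249 - 12517)) = -86623/(-3118 - 30766) = -86623/(-33884) = -86623*(-1)/33884 = -1*(-86623/33884) = 86623/33884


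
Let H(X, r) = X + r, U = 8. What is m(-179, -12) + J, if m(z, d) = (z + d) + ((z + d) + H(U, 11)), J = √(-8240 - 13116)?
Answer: -363 + 2*I*√5339 ≈ -363.0 + 146.14*I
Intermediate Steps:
J = 2*I*√5339 (J = √(-21356) = 2*I*√5339 ≈ 146.14*I)
m(z, d) = 19 + 2*d + 2*z (m(z, d) = (z + d) + ((z + d) + (8 + 11)) = (d + z) + ((d + z) + 19) = (d + z) + (19 + d + z) = 19 + 2*d + 2*z)
m(-179, -12) + J = (19 + 2*(-12) + 2*(-179)) + 2*I*√5339 = (19 - 24 - 358) + 2*I*√5339 = -363 + 2*I*√5339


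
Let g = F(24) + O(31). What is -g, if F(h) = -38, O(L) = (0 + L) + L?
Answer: -24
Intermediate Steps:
O(L) = 2*L (O(L) = L + L = 2*L)
g = 24 (g = -38 + 2*31 = -38 + 62 = 24)
-g = -1*24 = -24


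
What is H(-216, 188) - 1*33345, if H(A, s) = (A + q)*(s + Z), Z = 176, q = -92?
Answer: -145457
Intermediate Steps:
H(A, s) = (-92 + A)*(176 + s) (H(A, s) = (A - 92)*(s + 176) = (-92 + A)*(176 + s))
H(-216, 188) - 1*33345 = (-16192 - 92*188 + 176*(-216) - 216*188) - 1*33345 = (-16192 - 17296 - 38016 - 40608) - 33345 = -112112 - 33345 = -145457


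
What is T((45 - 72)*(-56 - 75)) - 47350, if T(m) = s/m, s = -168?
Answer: -55825706/1179 ≈ -47350.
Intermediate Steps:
T(m) = -168/m
T((45 - 72)*(-56 - 75)) - 47350 = -168*1/((-56 - 75)*(45 - 72)) - 47350 = -168/((-27*(-131))) - 47350 = -168/3537 - 47350 = -168*1/3537 - 47350 = -56/1179 - 47350 = -55825706/1179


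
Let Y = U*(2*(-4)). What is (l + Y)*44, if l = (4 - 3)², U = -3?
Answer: 1100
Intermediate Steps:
Y = 24 (Y = -6*(-4) = -3*(-8) = 24)
l = 1 (l = 1² = 1)
(l + Y)*44 = (1 + 24)*44 = 25*44 = 1100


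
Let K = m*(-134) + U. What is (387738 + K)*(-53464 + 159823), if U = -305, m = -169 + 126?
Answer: 41819827005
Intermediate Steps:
m = -43
K = 5457 (K = -43*(-134) - 305 = 5762 - 305 = 5457)
(387738 + K)*(-53464 + 159823) = (387738 + 5457)*(-53464 + 159823) = 393195*106359 = 41819827005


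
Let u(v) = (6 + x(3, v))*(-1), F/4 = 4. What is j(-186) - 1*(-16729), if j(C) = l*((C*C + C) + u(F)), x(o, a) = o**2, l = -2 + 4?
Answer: 85519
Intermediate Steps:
l = 2
F = 16 (F = 4*4 = 16)
u(v) = -15 (u(v) = (6 + 3**2)*(-1) = (6 + 9)*(-1) = 15*(-1) = -15)
j(C) = -30 + 2*C + 2*C**2 (j(C) = 2*((C*C + C) - 15) = 2*((C**2 + C) - 15) = 2*((C + C**2) - 15) = 2*(-15 + C + C**2) = -30 + 2*C + 2*C**2)
j(-186) - 1*(-16729) = (-30 + 2*(-186) + 2*(-186)**2) - 1*(-16729) = (-30 - 372 + 2*34596) + 16729 = (-30 - 372 + 69192) + 16729 = 68790 + 16729 = 85519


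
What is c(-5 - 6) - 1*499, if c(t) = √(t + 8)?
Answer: -499 + I*√3 ≈ -499.0 + 1.732*I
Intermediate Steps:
c(t) = √(8 + t)
c(-5 - 6) - 1*499 = √(8 + (-5 - 6)) - 1*499 = √(8 - 11) - 499 = √(-3) - 499 = I*√3 - 499 = -499 + I*√3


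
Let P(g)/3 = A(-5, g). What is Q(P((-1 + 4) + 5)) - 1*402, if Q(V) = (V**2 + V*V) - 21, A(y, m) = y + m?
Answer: -261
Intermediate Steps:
A(y, m) = m + y
P(g) = -15 + 3*g (P(g) = 3*(g - 5) = 3*(-5 + g) = -15 + 3*g)
Q(V) = -21 + 2*V**2 (Q(V) = (V**2 + V**2) - 21 = 2*V**2 - 21 = -21 + 2*V**2)
Q(P((-1 + 4) + 5)) - 1*402 = (-21 + 2*(-15 + 3*((-1 + 4) + 5))**2) - 1*402 = (-21 + 2*(-15 + 3*(3 + 5))**2) - 402 = (-21 + 2*(-15 + 3*8)**2) - 402 = (-21 + 2*(-15 + 24)**2) - 402 = (-21 + 2*9**2) - 402 = (-21 + 2*81) - 402 = (-21 + 162) - 402 = 141 - 402 = -261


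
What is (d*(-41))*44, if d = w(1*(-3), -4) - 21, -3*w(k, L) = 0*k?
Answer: 37884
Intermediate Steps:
w(k, L) = 0 (w(k, L) = -0*k = -⅓*0 = 0)
d = -21 (d = 0 - 21 = -21)
(d*(-41))*44 = -21*(-41)*44 = 861*44 = 37884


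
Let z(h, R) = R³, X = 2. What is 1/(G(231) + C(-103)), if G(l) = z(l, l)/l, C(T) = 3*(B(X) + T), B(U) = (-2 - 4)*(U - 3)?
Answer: 1/53070 ≈ 1.8843e-5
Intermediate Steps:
B(U) = 18 - 6*U (B(U) = -6*(-3 + U) = 18 - 6*U)
C(T) = 18 + 3*T (C(T) = 3*((18 - 6*2) + T) = 3*((18 - 12) + T) = 3*(6 + T) = 18 + 3*T)
G(l) = l² (G(l) = l³/l = l²)
1/(G(231) + C(-103)) = 1/(231² + (18 + 3*(-103))) = 1/(53361 + (18 - 309)) = 1/(53361 - 291) = 1/53070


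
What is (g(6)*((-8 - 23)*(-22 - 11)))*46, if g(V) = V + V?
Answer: 564696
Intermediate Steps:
g(V) = 2*V
(g(6)*((-8 - 23)*(-22 - 11)))*46 = ((2*6)*((-8 - 23)*(-22 - 11)))*46 = (12*(-31*(-33)))*46 = (12*1023)*46 = 12276*46 = 564696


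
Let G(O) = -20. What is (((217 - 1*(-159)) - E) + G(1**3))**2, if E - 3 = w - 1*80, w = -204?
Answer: 405769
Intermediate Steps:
E = -281 (E = 3 + (-204 - 1*80) = 3 + (-204 - 80) = 3 - 284 = -281)
(((217 - 1*(-159)) - E) + G(1**3))**2 = (((217 - 1*(-159)) - 1*(-281)) - 20)**2 = (((217 + 159) + 281) - 20)**2 = ((376 + 281) - 20)**2 = (657 - 20)**2 = 637**2 = 405769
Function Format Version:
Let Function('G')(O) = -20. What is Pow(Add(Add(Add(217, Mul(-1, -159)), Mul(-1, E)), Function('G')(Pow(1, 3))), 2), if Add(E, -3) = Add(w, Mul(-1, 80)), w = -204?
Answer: 405769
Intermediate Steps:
E = -281 (E = Add(3, Add(-204, Mul(-1, 80))) = Add(3, Add(-204, -80)) = Add(3, -284) = -281)
Pow(Add(Add(Add(217, Mul(-1, -159)), Mul(-1, E)), Function('G')(Pow(1, 3))), 2) = Pow(Add(Add(Add(217, Mul(-1, -159)), Mul(-1, -281)), -20), 2) = Pow(Add(Add(Add(217, 159), 281), -20), 2) = Pow(Add(Add(376, 281), -20), 2) = Pow(Add(657, -20), 2) = Pow(637, 2) = 405769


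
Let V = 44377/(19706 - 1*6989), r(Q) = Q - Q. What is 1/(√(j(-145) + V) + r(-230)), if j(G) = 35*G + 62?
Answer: -9*I*√2500458302/31852972 ≈ -0.014129*I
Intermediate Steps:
j(G) = 62 + 35*G
r(Q) = 0
V = 44377/12717 (V = 44377/(19706 - 6989) = 44377/12717 ≈ 3.4896)
1/(√(j(-145) + V) + r(-230)) = 1/(√((62 + 35*(-145)) + 44377/12717) + 0) = 1/(√((62 - 5075) + 44377/12717) + 0) = 1/(√(-5013 + 44377/12717) + 0) = 1/(√(-63705944/12717) + 0) = 1/(2*I*√2500458302/1413 + 0) = 1/(2*I*√2500458302/1413) = -9*I*√2500458302/31852972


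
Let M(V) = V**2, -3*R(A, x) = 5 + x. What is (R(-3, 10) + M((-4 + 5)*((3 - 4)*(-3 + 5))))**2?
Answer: 1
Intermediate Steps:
R(A, x) = -5/3 - x/3 (R(A, x) = -(5 + x)/3 = -5/3 - x/3)
(R(-3, 10) + M((-4 + 5)*((3 - 4)*(-3 + 5))))**2 = ((-5/3 - 1/3*10) + ((-4 + 5)*((3 - 4)*(-3 + 5)))**2)**2 = ((-5/3 - 10/3) + (1*(-1*2))**2)**2 = (-5 + (1*(-2))**2)**2 = (-5 + (-2)**2)**2 = (-5 + 4)**2 = (-1)**2 = 1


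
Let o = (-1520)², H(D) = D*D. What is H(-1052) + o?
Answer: 3417104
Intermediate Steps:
H(D) = D²
o = 2310400
H(-1052) + o = (-1052)² + 2310400 = 1106704 + 2310400 = 3417104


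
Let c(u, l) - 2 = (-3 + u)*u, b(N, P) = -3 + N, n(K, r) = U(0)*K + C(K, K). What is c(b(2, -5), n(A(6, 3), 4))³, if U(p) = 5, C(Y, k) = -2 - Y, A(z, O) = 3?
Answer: 216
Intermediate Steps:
n(K, r) = -2 + 4*K (n(K, r) = 5*K + (-2 - K) = -2 + 4*K)
c(u, l) = 2 + u*(-3 + u) (c(u, l) = 2 + (-3 + u)*u = 2 + u*(-3 + u))
c(b(2, -5), n(A(6, 3), 4))³ = (2 + (-3 + 2)² - 3*(-3 + 2))³ = (2 + (-1)² - 3*(-1))³ = (2 + 1 + 3)³ = 6³ = 216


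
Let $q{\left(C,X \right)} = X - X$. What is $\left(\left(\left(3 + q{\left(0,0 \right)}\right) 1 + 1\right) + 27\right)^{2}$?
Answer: $961$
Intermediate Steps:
$q{\left(C,X \right)} = 0$
$\left(\left(\left(3 + q{\left(0,0 \right)}\right) 1 + 1\right) + 27\right)^{2} = \left(\left(\left(3 + 0\right) 1 + 1\right) + 27\right)^{2} = \left(\left(3 \cdot 1 + 1\right) + 27\right)^{2} = \left(\left(3 + 1\right) + 27\right)^{2} = \left(4 + 27\right)^{2} = 31^{2} = 961$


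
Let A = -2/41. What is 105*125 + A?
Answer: 538123/41 ≈ 13125.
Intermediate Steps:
A = -2/41 (A = -2*1/41 = -2/41 ≈ -0.048781)
105*125 + A = 105*125 - 2/41 = 13125 - 2/41 = 538123/41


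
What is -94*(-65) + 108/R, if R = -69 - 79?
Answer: 226043/37 ≈ 6109.3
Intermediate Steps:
R = -148
-94*(-65) + 108/R = -94*(-65) + 108/(-148) = 6110 + 108*(-1/148) = 6110 - 27/37 = 226043/37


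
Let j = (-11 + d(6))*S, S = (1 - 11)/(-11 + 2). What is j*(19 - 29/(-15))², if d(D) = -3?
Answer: -2760688/405 ≈ -6816.5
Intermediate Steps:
S = 10/9 (S = -10/(-9) = -10*(-⅑) = 10/9 ≈ 1.1111)
j = -140/9 (j = (-11 - 3)*(10/9) = -14*10/9 = -140/9 ≈ -15.556)
j*(19 - 29/(-15))² = -140*(19 - 29/(-15))²/9 = -140*(19 - 29*(-1/15))²/9 = -140*(19 + 29/15)²/9 = -140*(314/15)²/9 = -140/9*98596/225 = -2760688/405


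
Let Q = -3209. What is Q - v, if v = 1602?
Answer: -4811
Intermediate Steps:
Q - v = -3209 - 1*1602 = -3209 - 1602 = -4811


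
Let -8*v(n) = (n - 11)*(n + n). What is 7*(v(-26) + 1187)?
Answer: 13251/2 ≈ 6625.5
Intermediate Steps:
v(n) = -n*(-11 + n)/4 (v(n) = -(n - 11)*(n + n)/8 = -(-11 + n)*2*n/8 = -n*(-11 + n)/4)
7*(v(-26) + 1187) = 7*((¼)*(-26)*(11 - 1*(-26)) + 1187) = 7*((¼)*(-26)*(11 + 26) + 1187) = 7*((¼)*(-26)*37 + 1187) = 7*(-481/2 + 1187) = 7*(1893/2) = 13251/2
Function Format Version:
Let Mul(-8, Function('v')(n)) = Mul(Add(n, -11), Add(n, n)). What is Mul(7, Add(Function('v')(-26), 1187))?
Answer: Rational(13251, 2) ≈ 6625.5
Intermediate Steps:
Function('v')(n) = Mul(Rational(-1, 4), n, Add(-11, n)) (Function('v')(n) = Mul(Rational(-1, 8), Mul(Add(n, -11), Add(n, n))) = Mul(Rational(-1, 8), Mul(Add(-11, n), Mul(2, n))) = Mul(Rational(-1, 8), Mul(2, n, Add(-11, n))) = Mul(Rational(-1, 4), n, Add(-11, n)))
Mul(7, Add(Function('v')(-26), 1187)) = Mul(7, Add(Mul(Rational(1, 4), -26, Add(11, Mul(-1, -26))), 1187)) = Mul(7, Add(Mul(Rational(1, 4), -26, Add(11, 26)), 1187)) = Mul(7, Add(Mul(Rational(1, 4), -26, 37), 1187)) = Mul(7, Add(Rational(-481, 2), 1187)) = Mul(7, Rational(1893, 2)) = Rational(13251, 2)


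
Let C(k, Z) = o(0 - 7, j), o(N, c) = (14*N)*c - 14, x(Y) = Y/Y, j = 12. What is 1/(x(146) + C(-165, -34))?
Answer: -1/1189 ≈ -0.00084104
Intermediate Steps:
x(Y) = 1
o(N, c) = -14 + 14*N*c (o(N, c) = 14*N*c - 14 = -14 + 14*N*c)
C(k, Z) = -1190 (C(k, Z) = -14 + 14*(0 - 7)*12 = -14 + 14*(-7)*12 = -14 - 1176 = -1190)
1/(x(146) + C(-165, -34)) = 1/(1 - 1190) = 1/(-1189) = -1/1189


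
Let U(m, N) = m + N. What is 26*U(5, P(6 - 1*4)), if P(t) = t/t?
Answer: 156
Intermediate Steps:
P(t) = 1
U(m, N) = N + m
26*U(5, P(6 - 1*4)) = 26*(1 + 5) = 26*6 = 156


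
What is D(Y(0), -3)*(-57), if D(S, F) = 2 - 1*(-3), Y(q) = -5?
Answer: -285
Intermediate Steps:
D(S, F) = 5 (D(S, F) = 2 + 3 = 5)
D(Y(0), -3)*(-57) = 5*(-57) = -285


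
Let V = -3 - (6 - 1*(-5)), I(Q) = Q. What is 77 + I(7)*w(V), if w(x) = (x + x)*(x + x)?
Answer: 5565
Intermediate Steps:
V = -14 (V = -3 - (6 + 5) = -3 - 1*11 = -3 - 11 = -14)
w(x) = 4*x² (w(x) = (2*x)*(2*x) = 4*x²)
77 + I(7)*w(V) = 77 + 7*(4*(-14)²) = 77 + 7*(4*196) = 77 + 7*784 = 77 + 5488 = 5565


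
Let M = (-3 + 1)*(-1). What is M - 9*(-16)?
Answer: 146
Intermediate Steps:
M = 2 (M = -2*(-1) = 2)
M - 9*(-16) = 2 - 9*(-16) = 2 + 144 = 146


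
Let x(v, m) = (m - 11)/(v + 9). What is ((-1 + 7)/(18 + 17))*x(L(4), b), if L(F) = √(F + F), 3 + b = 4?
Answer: -108/511 + 24*√2/511 ≈ -0.14493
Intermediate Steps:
b = 1 (b = -3 + 4 = 1)
L(F) = √2*√F (L(F) = √(2*F) = √2*√F)
x(v, m) = (-11 + m)/(9 + v)
((-1 + 7)/(18 + 17))*x(L(4), b) = ((-1 + 7)/(18 + 17))*((-11 + 1)/(9 + √2*√4)) = (6/35)*(-10/(9 + √2*2)) = (6*(1/35))*(-10/(9 + 2*√2)) = 6*(-10/(9 + 2*√2))/35 = -12/(7*(9 + 2*√2))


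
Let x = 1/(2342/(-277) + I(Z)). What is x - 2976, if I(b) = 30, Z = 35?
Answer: -17760491/5968 ≈ -2976.0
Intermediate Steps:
x = 277/5968 (x = 1/(2342/(-277) + 30) = 1/(2342*(-1/277) + 30) = 1/(-2342/277 + 30) = 1/(5968/277) = 277/5968 ≈ 0.046414)
x - 2976 = 277/5968 - 2976 = -17760491/5968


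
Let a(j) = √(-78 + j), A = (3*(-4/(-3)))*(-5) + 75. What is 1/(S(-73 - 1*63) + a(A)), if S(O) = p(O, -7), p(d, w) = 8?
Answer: 8/87 - I*√23/87 ≈ 0.091954 - 0.055125*I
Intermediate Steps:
S(O) = 8
A = 55 (A = (3*(-4*(-⅓)))*(-5) + 75 = (3*(4/3))*(-5) + 75 = 4*(-5) + 75 = -20 + 75 = 55)
1/(S(-73 - 1*63) + a(A)) = 1/(8 + √(-78 + 55)) = 1/(8 + √(-23)) = 1/(8 + I*√23)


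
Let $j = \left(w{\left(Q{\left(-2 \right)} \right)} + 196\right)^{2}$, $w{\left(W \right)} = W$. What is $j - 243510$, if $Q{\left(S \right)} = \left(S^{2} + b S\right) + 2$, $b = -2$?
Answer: $-201074$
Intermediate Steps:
$Q{\left(S \right)} = 2 + S^{2} - 2 S$ ($Q{\left(S \right)} = \left(S^{2} - 2 S\right) + 2 = 2 + S^{2} - 2 S$)
$j = 42436$ ($j = \left(\left(2 + \left(-2\right)^{2} - -4\right) + 196\right)^{2} = \left(\left(2 + 4 + 4\right) + 196\right)^{2} = \left(10 + 196\right)^{2} = 206^{2} = 42436$)
$j - 243510 = 42436 - 243510 = -201074$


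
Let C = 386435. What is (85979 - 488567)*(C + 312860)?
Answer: -281527775460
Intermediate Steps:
(85979 - 488567)*(C + 312860) = (85979 - 488567)*(386435 + 312860) = -402588*699295 = -281527775460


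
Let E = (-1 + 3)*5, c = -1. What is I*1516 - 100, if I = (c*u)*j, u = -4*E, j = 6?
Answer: 363740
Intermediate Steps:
E = 10 (E = 2*5 = 10)
u = -40 (u = -4*10 = -40)
I = 240 (I = -1*(-40)*6 = 40*6 = 240)
I*1516 - 100 = 240*1516 - 100 = 363840 - 100 = 363740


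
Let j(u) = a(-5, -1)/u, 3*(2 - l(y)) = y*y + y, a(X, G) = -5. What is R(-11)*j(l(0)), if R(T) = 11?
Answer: -55/2 ≈ -27.500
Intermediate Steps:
l(y) = 2 - y/3 - y**2/3 (l(y) = 2 - (y*y + y)/3 = 2 - (y**2 + y)/3 = 2 - (y + y**2)/3 = 2 + (-y/3 - y**2/3) = 2 - y/3 - y**2/3)
j(u) = -5/u
R(-11)*j(l(0)) = 11*(-5/(2 - 1/3*0 - 1/3*0**2)) = 11*(-5/(2 + 0 - 1/3*0)) = 11*(-5/(2 + 0 + 0)) = 11*(-5/2) = -55/2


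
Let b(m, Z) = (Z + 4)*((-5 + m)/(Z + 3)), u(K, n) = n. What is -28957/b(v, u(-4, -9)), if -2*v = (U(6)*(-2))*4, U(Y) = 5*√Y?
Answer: -173742/2375 - 694968*√6/2375 ≈ -789.92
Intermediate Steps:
v = 20*√6 (v = -(5*√6)*(-2)*4/2 = -(-10*√6)*4/2 = -(-20)*√6 = 20*√6 ≈ 48.990)
b(m, Z) = (-5 + m)*(4 + Z)/(3 + Z) (b(m, Z) = (4 + Z)*((-5 + m)/(3 + Z)) = (-5 + m)*(4 + Z)/(3 + Z))
-28957/b(v, u(-4, -9)) = -28957*(3 - 9)/(-20 - 5*(-9) + 4*(20*√6) - 180*√6) = -28957*(-6/(-20 + 45 + 80*√6 - 180*√6)) = -28957*(-6/(25 - 100*√6)) = -28957/(-25/6 + 50*√6/3)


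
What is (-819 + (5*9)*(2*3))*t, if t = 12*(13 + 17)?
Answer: -197640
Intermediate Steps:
t = 360 (t = 12*30 = 360)
(-819 + (5*9)*(2*3))*t = (-819 + (5*9)*(2*3))*360 = (-819 + 45*6)*360 = (-819 + 270)*360 = -549*360 = -197640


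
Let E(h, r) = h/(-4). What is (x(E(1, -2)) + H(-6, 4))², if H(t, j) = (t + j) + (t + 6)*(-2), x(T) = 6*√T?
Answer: (2 - 3*I)² ≈ -5.0 - 12.0*I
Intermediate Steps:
E(h, r) = -h/4 (E(h, r) = h*(-¼) = -h/4)
H(t, j) = -12 + j - t (H(t, j) = (j + t) + (6 + t)*(-2) = (j + t) + (-12 - 2*t) = -12 + j - t)
(x(E(1, -2)) + H(-6, 4))² = (6*√(-¼*1) + (-12 + 4 - 1*(-6)))² = (6*√(-¼) + (-12 + 4 + 6))² = (6*(I/2) - 2)² = (3*I - 2)² = (-2 + 3*I)²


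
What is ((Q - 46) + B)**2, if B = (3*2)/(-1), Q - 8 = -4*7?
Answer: 5184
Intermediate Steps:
Q = -20 (Q = 8 - 4*7 = 8 - 28 = -20)
B = -6 (B = 6*(-1) = -6)
((Q - 46) + B)**2 = ((-20 - 46) - 6)**2 = (-66 - 6)**2 = (-72)**2 = 5184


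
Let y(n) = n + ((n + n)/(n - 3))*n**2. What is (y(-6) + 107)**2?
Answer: 22201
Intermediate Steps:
y(n) = n + 2*n**3/(-3 + n) (y(n) = n + ((2*n)/(-3 + n))*n**2 = n + (2*n/(-3 + n))*n**2 = n + 2*n**3/(-3 + n))
(y(-6) + 107)**2 = (-6*(-3 - 6 + 2*(-6)**2)/(-3 - 6) + 107)**2 = (-6*(-3 - 6 + 2*36)/(-9) + 107)**2 = (-6*(-1/9)*(-3 - 6 + 72) + 107)**2 = (-6*(-1/9)*63 + 107)**2 = (42 + 107)**2 = 149**2 = 22201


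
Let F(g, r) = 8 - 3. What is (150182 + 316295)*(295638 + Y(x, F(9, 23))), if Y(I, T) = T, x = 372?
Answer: 137910659711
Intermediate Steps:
F(g, r) = 5
(150182 + 316295)*(295638 + Y(x, F(9, 23))) = (150182 + 316295)*(295638 + 5) = 466477*295643 = 137910659711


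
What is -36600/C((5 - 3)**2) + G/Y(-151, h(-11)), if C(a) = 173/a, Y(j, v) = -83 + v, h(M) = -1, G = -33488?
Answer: -232292/519 ≈ -447.58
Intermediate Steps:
-36600/C((5 - 3)**2) + G/Y(-151, h(-11)) = -36600*(5 - 3)**2/173 - 33488/(-83 - 1) = -36600/(173/(2**2)) - 33488/(-84) = -36600/(173/4) - 33488*(-1/84) = -36600/(173*(1/4)) + 1196/3 = -36600/173/4 + 1196/3 = -36600*4/173 + 1196/3 = -146400/173 + 1196/3 = -232292/519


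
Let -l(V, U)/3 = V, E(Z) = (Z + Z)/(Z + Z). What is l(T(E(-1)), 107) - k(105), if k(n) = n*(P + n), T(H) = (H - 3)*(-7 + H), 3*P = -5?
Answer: -10886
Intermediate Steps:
P = -5/3 (P = (⅓)*(-5) = -5/3 ≈ -1.6667)
E(Z) = 1 (E(Z) = (2*Z)/((2*Z)) = (2*Z)*(1/(2*Z)) = 1)
T(H) = (-7 + H)*(-3 + H) (T(H) = (-3 + H)*(-7 + H) = (-7 + H)*(-3 + H))
k(n) = n*(-5/3 + n)
l(V, U) = -3*V
l(T(E(-1)), 107) - k(105) = -3*(21 + 1² - 10*1) - 105*(-5 + 3*105)/3 = -3*(21 + 1 - 10) - 105*(-5 + 315)/3 = -3*12 - 105*310/3 = -36 - 1*10850 = -36 - 10850 = -10886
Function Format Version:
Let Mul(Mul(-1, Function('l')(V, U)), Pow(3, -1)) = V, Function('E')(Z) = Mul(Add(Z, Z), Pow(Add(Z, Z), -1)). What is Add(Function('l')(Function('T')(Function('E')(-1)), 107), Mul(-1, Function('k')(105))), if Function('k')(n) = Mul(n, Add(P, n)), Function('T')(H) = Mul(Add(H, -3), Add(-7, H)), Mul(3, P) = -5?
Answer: -10886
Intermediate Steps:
P = Rational(-5, 3) (P = Mul(Rational(1, 3), -5) = Rational(-5, 3) ≈ -1.6667)
Function('E')(Z) = 1 (Function('E')(Z) = Mul(Mul(2, Z), Pow(Mul(2, Z), -1)) = Mul(Mul(2, Z), Mul(Rational(1, 2), Pow(Z, -1))) = 1)
Function('T')(H) = Mul(Add(-7, H), Add(-3, H)) (Function('T')(H) = Mul(Add(-3, H), Add(-7, H)) = Mul(Add(-7, H), Add(-3, H)))
Function('k')(n) = Mul(n, Add(Rational(-5, 3), n))
Function('l')(V, U) = Mul(-3, V)
Add(Function('l')(Function('T')(Function('E')(-1)), 107), Mul(-1, Function('k')(105))) = Add(Mul(-3, Add(21, Pow(1, 2), Mul(-10, 1))), Mul(-1, Mul(Rational(1, 3), 105, Add(-5, Mul(3, 105))))) = Add(Mul(-3, Add(21, 1, -10)), Mul(-1, Mul(Rational(1, 3), 105, Add(-5, 315)))) = Add(Mul(-3, 12), Mul(-1, Mul(Rational(1, 3), 105, 310))) = Add(-36, Mul(-1, 10850)) = Add(-36, -10850) = -10886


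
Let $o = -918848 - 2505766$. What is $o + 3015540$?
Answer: $-409074$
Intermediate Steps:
$o = -3424614$ ($o = -918848 - 2505766 = -3424614$)
$o + 3015540 = -3424614 + 3015540 = -409074$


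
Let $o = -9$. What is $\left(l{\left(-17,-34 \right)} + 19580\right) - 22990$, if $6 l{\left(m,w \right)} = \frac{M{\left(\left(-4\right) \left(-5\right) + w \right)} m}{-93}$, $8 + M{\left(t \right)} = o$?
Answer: $- \frac{1903069}{558} \approx -3410.5$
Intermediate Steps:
$M{\left(t \right)} = -17$ ($M{\left(t \right)} = -8 - 9 = -17$)
$l{\left(m,w \right)} = \frac{17 m}{558}$ ($l{\left(m,w \right)} = \frac{- 17 m \frac{1}{-93}}{6} = \frac{- 17 m \left(- \frac{1}{93}\right)}{6} = \frac{\frac{17}{93} m}{6} = \frac{17 m}{558}$)
$\left(l{\left(-17,-34 \right)} + 19580\right) - 22990 = \left(\frac{17}{558} \left(-17\right) + 19580\right) - 22990 = \left(- \frac{289}{558} + 19580\right) - 22990 = \frac{10925351}{558} - 22990 = - \frac{1903069}{558}$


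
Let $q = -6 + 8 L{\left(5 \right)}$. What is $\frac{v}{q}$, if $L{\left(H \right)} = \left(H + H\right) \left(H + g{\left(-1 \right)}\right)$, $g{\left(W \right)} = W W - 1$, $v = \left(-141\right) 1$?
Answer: $- \frac{141}{394} \approx -0.35787$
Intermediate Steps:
$v = -141$
$g{\left(W \right)} = -1 + W^{2}$ ($g{\left(W \right)} = W^{2} - 1 = -1 + W^{2}$)
$L{\left(H \right)} = 2 H^{2}$ ($L{\left(H \right)} = \left(H + H\right) \left(H - \left(1 - \left(-1\right)^{2}\right)\right) = 2 H \left(H + \left(-1 + 1\right)\right) = 2 H \left(H + 0\right) = 2 H H = 2 H^{2}$)
$q = 394$ ($q = -6 + 8 \cdot 2 \cdot 5^{2} = -6 + 8 \cdot 2 \cdot 25 = -6 + 8 \cdot 50 = -6 + 400 = 394$)
$\frac{v}{q} = - \frac{141}{394}$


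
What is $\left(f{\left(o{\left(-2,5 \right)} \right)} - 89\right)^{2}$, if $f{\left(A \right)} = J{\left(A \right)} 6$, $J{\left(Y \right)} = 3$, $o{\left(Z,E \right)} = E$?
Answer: $5041$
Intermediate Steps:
$f{\left(A \right)} = 18$ ($f{\left(A \right)} = 3 \cdot 6 = 18$)
$\left(f{\left(o{\left(-2,5 \right)} \right)} - 89\right)^{2} = \left(18 - 89\right)^{2} = \left(-71\right)^{2} = 5041$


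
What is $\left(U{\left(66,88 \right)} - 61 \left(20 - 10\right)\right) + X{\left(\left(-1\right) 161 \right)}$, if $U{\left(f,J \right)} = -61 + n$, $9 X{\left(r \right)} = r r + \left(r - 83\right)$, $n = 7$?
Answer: $2189$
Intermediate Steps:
$X{\left(r \right)} = - \frac{83}{9} + \frac{r}{9} + \frac{r^{2}}{9}$ ($X{\left(r \right)} = \frac{r r + \left(r - 83\right)}{9} = \frac{r^{2} + \left(-83 + r\right)}{9} = \frac{-83 + r + r^{2}}{9} = - \frac{83}{9} + \frac{r}{9} + \frac{r^{2}}{9}$)
$U{\left(f,J \right)} = -54$ ($U{\left(f,J \right)} = -61 + 7 = -54$)
$\left(U{\left(66,88 \right)} - 61 \left(20 - 10\right)\right) + X{\left(\left(-1\right) 161 \right)} = \left(-54 - 61 \left(20 - 10\right)\right) + \left(- \frac{83}{9} + \frac{\left(-1\right) 161}{9} + \frac{\left(\left(-1\right) 161\right)^{2}}{9}\right) = \left(-54 - 610\right) + \left(- \frac{83}{9} + \frac{1}{9} \left(-161\right) + \frac{\left(-161\right)^{2}}{9}\right) = \left(-54 - 610\right) - -2853 = -664 - -2853 = -664 + 2853 = 2189$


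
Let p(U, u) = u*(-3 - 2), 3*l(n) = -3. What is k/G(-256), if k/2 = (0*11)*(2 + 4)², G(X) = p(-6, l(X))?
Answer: 0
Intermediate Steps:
l(n) = -1 (l(n) = (⅓)*(-3) = -1)
p(U, u) = -5*u (p(U, u) = u*(-5) = -5*u)
G(X) = 5 (G(X) = -5*(-1) = 5)
k = 0 (k = 2*((0*11)*(2 + 4)²) = 2*(0*6²) = 2*(0*36) = 2*0 = 0)
k/G(-256) = 0/5 = 0*(⅕) = 0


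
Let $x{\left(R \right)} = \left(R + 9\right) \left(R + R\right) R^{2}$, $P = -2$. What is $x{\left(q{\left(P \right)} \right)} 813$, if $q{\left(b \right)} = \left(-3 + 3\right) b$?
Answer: $0$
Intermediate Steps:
$q{\left(b \right)} = 0$ ($q{\left(b \right)} = 0 b = 0$)
$x{\left(R \right)} = 2 R^{3} \left(9 + R\right)$ ($x{\left(R \right)} = \left(9 + R\right) 2 R R^{2} = 2 R \left(9 + R\right) R^{2} = 2 R^{3} \left(9 + R\right)$)
$x{\left(q{\left(P \right)} \right)} 813 = 2 \cdot 0^{3} \left(9 + 0\right) 813 = 2 \cdot 0 \cdot 9 \cdot 813 = 0 \cdot 813 = 0$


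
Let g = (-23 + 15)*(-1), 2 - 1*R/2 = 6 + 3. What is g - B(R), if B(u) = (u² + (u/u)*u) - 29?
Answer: -145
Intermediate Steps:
R = -14 (R = 4 - 2*(6 + 3) = 4 - 2*9 = 4 - 18 = -14)
B(u) = -29 + u + u² (B(u) = (u² + 1*u) - 29 = (u² + u) - 29 = (u + u²) - 29 = -29 + u + u²)
g = 8 (g = -8*(-1) = 8)
g - B(R) = 8 - (-29 - 14 + (-14)²) = 8 - (-29 - 14 + 196) = 8 - 1*153 = 8 - 153 = -145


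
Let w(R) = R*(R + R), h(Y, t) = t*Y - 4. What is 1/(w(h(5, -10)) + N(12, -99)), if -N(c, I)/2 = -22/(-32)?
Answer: 8/46645 ≈ 0.00017151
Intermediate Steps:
h(Y, t) = -4 + Y*t (h(Y, t) = Y*t - 4 = -4 + Y*t)
w(R) = 2*R**2 (w(R) = R*(2*R) = 2*R**2)
N(c, I) = -11/8 (N(c, I) = -(-44)/(-32) = -(-44)*(-1)/32 = -2*11/16 = -11/8)
1/(w(h(5, -10)) + N(12, -99)) = 1/(2*(-4 + 5*(-10))**2 - 11/8) = 1/(2*(-4 - 50)**2 - 11/8) = 1/(2*(-54)**2 - 11/8) = 1/(2*2916 - 11/8) = 1/(5832 - 11/8) = 1/(46645/8) = 8/46645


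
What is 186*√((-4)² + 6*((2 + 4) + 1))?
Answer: 186*√58 ≈ 1416.5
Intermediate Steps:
186*√((-4)² + 6*((2 + 4) + 1)) = 186*√(16 + 6*(6 + 1)) = 186*√(16 + 6*7) = 186*√(16 + 42) = 186*√58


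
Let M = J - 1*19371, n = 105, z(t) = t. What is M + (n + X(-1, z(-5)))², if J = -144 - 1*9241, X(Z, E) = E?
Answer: -18756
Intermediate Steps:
J = -9385 (J = -144 - 9241 = -9385)
M = -28756 (M = -9385 - 1*19371 = -9385 - 19371 = -28756)
M + (n + X(-1, z(-5)))² = -28756 + (105 - 5)² = -28756 + 100² = -28756 + 10000 = -18756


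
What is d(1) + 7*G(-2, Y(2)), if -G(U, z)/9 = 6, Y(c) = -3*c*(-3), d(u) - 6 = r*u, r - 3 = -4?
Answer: -373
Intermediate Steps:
r = -1 (r = 3 - 4 = -1)
d(u) = 6 - u
Y(c) = 9*c
G(U, z) = -54 (G(U, z) = -9*6 = -54)
d(1) + 7*G(-2, Y(2)) = (6 - 1*1) + 7*(-54) = (6 - 1) - 378 = 5 - 378 = -373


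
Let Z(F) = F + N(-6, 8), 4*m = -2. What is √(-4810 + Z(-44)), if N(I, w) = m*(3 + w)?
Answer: I*√19438/2 ≈ 69.71*I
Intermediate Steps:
m = -½ (m = (¼)*(-2) = -½ ≈ -0.50000)
N(I, w) = -3/2 - w/2 (N(I, w) = -(3 + w)/2 = -3/2 - w/2)
Z(F) = -11/2 + F (Z(F) = F + (-3/2 - ½*8) = F + (-3/2 - 4) = F - 11/2 = -11/2 + F)
√(-4810 + Z(-44)) = √(-4810 + (-11/2 - 44)) = √(-4810 - 99/2) = √(-9719/2) = I*√19438/2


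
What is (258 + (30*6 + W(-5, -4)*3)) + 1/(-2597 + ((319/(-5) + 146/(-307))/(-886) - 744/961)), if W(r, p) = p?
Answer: 46655438118172/109519906757 ≈ 426.00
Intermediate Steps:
(258 + (30*6 + W(-5, -4)*3)) + 1/(-2597 + ((319/(-5) + 146/(-307))/(-886) - 744/961)) = (258 + (30*6 - 4*3)) + 1/(-2597 + ((319/(-5) + 146/(-307))/(-886) - 744/961)) = (258 + (180 - 12)) + 1/(-2597 + ((319*(-⅕) + 146*(-1/307))*(-1/886) - 744*1/961)) = (258 + 168) + 1/(-2597 + ((-319/5 - 146/307)*(-1/886) - 24/31)) = 426 + 1/(-2597 + (-98663/1535*(-1/886) - 24/31)) = 426 + 1/(-2597 + (98663/1360010 - 24/31)) = 426 + 1/(-2597 - 29581687/42160310) = 426 + 1/(-109519906757/42160310) = 426 - 42160310/109519906757 = 46655438118172/109519906757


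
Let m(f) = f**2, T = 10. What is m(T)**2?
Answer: 10000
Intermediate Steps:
m(T)**2 = (10**2)**2 = 100**2 = 10000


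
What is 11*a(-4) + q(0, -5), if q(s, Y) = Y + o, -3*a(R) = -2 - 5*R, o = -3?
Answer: -74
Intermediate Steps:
a(R) = ⅔ + 5*R/3 (a(R) = -(-2 - 5*R)/3 = ⅔ + 5*R/3)
q(s, Y) = -3 + Y (q(s, Y) = Y - 3 = -3 + Y)
11*a(-4) + q(0, -5) = 11*(⅔ + (5/3)*(-4)) + (-3 - 5) = 11*(⅔ - 20/3) - 8 = 11*(-6) - 8 = -66 - 8 = -74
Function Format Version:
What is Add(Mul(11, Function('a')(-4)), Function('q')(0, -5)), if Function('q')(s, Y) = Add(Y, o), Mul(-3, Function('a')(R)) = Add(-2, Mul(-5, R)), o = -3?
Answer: -74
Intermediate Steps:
Function('a')(R) = Add(Rational(2, 3), Mul(Rational(5, 3), R)) (Function('a')(R) = Mul(Rational(-1, 3), Add(-2, Mul(-5, R))) = Add(Rational(2, 3), Mul(Rational(5, 3), R)))
Function('q')(s, Y) = Add(-3, Y) (Function('q')(s, Y) = Add(Y, -3) = Add(-3, Y))
Add(Mul(11, Function('a')(-4)), Function('q')(0, -5)) = Add(Mul(11, Add(Rational(2, 3), Mul(Rational(5, 3), -4))), Add(-3, -5)) = Add(Mul(11, Add(Rational(2, 3), Rational(-20, 3))), -8) = Add(Mul(11, -6), -8) = Add(-66, -8) = -74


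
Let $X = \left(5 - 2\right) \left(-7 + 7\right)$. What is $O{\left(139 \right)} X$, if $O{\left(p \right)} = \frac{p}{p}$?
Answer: $0$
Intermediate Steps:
$O{\left(p \right)} = 1$
$X = 0$ ($X = 3 \cdot 0 = 0$)
$O{\left(139 \right)} X = 1 \cdot 0 = 0$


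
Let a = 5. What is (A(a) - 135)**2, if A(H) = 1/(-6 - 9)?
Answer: 4104676/225 ≈ 18243.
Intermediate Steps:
A(H) = -1/15 (A(H) = 1/(-15) = -1/15)
(A(a) - 135)**2 = (-1/15 - 135)**2 = (-2026/15)**2 = 4104676/225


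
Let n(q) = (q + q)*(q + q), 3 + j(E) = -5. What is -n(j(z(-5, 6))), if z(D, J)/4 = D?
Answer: -256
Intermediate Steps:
z(D, J) = 4*D
j(E) = -8 (j(E) = -3 - 5 = -8)
n(q) = 4*q**2 (n(q) = (2*q)*(2*q) = 4*q**2)
-n(j(z(-5, 6))) = -4*(-8)**2 = -4*64 = -1*256 = -256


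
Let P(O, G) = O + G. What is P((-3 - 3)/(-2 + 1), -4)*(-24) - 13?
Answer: -61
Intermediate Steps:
P(O, G) = G + O
P((-3 - 3)/(-2 + 1), -4)*(-24) - 13 = (-4 + (-3 - 3)/(-2 + 1))*(-24) - 13 = (-4 - 6/(-1))*(-24) - 13 = (-4 - 6*(-1))*(-24) - 13 = (-4 + 6)*(-24) - 13 = 2*(-24) - 13 = -48 - 13 = -61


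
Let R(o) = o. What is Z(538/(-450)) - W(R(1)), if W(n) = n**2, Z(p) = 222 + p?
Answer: 49456/225 ≈ 219.80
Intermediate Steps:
Z(538/(-450)) - W(R(1)) = (222 + 538/(-450)) - 1*1**2 = (222 + 538*(-1/450)) - 1*1 = (222 - 269/225) - 1 = 49681/225 - 1 = 49456/225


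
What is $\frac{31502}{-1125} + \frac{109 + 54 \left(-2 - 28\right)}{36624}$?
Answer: $- \frac{385143041}{13734000} \approx -28.043$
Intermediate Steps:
$\frac{31502}{-1125} + \frac{109 + 54 \left(-2 - 28\right)}{36624} = 31502 \left(- \frac{1}{1125}\right) + \left(109 + 54 \left(-30\right)\right) \frac{1}{36624} = - \frac{31502}{1125} + \left(109 - 1620\right) \frac{1}{36624} = - \frac{31502}{1125} - \frac{1511}{36624} = - \frac{385143041}{13734000}$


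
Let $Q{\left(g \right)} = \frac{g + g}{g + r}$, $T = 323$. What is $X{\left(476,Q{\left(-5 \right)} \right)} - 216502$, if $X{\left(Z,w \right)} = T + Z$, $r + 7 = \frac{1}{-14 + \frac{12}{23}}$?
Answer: $-215703$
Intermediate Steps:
$r = - \frac{2193}{310}$ ($r = -7 + \frac{1}{-14 + \frac{12}{23}} = -7 + \frac{1}{- \frac{310}{23}} = -7 - \frac{23}{310} = - \frac{2193}{310} \approx -7.0742$)
$Q{\left(g \right)} = \frac{2 g}{- \frac{2193}{310} + g}$ ($Q{\left(g \right)} = \frac{g + g}{g - \frac{2193}{310}} = \frac{2 g}{- \frac{2193}{310} + g}$)
$X{\left(Z,w \right)} = 323 + Z$
$X{\left(476,Q{\left(-5 \right)} \right)} - 216502 = \left(323 + 476\right) - 216502 = 799 - 216502 = -215703$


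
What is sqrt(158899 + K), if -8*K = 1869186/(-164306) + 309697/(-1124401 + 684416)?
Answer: sqrt(830439271019401273123030865)/72292175410 ≈ 398.62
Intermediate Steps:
K = 218324719373/144584350820 (K = -(1869186/(-164306) + 309697/(-1124401 + 684416))/8 = -(1869186*(-1/164306) + 309697/(-439985))/8 = -(-934593/82153 + 309697*(-1/439985))/8 = -(-934593/82153 - 309697/439985)/8 = -1/8*(-436649438746/36146087705) = 218324719373/144584350820 ≈ 1.5100)
sqrt(158899 + K) = sqrt(158899 + 218324719373/144584350820) = sqrt(22974527085666553/144584350820) = sqrt(830439271019401273123030865)/72292175410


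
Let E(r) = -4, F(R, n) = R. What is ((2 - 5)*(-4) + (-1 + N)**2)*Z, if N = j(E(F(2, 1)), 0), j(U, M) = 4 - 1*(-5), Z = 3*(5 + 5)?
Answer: 2280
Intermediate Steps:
Z = 30 (Z = 3*10 = 30)
j(U, M) = 9 (j(U, M) = 4 + 5 = 9)
N = 9
((2 - 5)*(-4) + (-1 + N)**2)*Z = ((2 - 5)*(-4) + (-1 + 9)**2)*30 = (-3*(-4) + 8**2)*30 = (12 + 64)*30 = 76*30 = 2280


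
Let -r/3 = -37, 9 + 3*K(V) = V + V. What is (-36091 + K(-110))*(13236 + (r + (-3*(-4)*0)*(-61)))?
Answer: -482725398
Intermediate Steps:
K(V) = -3 + 2*V/3 (K(V) = -3 + (V + V)/3 = -3 + (2*V)/3 = -3 + 2*V/3)
r = 111 (r = -3*(-37) = 111)
(-36091 + K(-110))*(13236 + (r + (-3*(-4)*0)*(-61))) = (-36091 + (-3 + (2/3)*(-110)))*(13236 + (111 + (-3*(-4)*0)*(-61))) = (-36091 + (-3 - 220/3))*(13236 + (111 + (12*0)*(-61))) = (-36091 - 229/3)*(13236 + (111 + 0*(-61))) = -108502*(13236 + (111 + 0))/3 = -108502*(13236 + 111)/3 = -108502/3*13347 = -482725398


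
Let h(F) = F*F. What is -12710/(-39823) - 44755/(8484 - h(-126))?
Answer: 268032955/42053088 ≈ 6.3737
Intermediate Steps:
h(F) = F**2
-12710/(-39823) - 44755/(8484 - h(-126)) = -12710/(-39823) - 44755/(8484 - 1*(-126)**2) = -12710*(-1/39823) - 44755/(8484 - 1*15876) = 12710/39823 - 44755/(8484 - 15876) = 12710/39823 - 44755/(-7392) = 12710/39823 - 44755*(-1/7392) = 12710/39823 + 44755/7392 = 268032955/42053088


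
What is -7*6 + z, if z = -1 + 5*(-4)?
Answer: -63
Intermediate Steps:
z = -21 (z = -1 - 20 = -21)
-7*6 + z = -7*6 - 21 = -42 - 21 = -63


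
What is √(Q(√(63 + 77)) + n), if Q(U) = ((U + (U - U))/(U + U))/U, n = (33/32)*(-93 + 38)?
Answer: √(-4446750 + 560*√35)/280 ≈ 7.5284*I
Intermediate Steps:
n = -1815/32 (n = (33*(1/32))*(-55) = (33/32)*(-55) = -1815/32 ≈ -56.719)
Q(U) = 1/(2*U) (Q(U) = ((U + 0)/((2*U)))/U = (U*(1/(2*U)))/U = 1/(2*U))
√(Q(√(63 + 77)) + n) = √(1/(2*(√(63 + 77))) - 1815/32) = √(1/(2*(√140)) - 1815/32) = √(1/(2*((2*√35))) - 1815/32) = √((√35/70)/2 - 1815/32) = √(√35/140 - 1815/32) = √(-1815/32 + √35/140)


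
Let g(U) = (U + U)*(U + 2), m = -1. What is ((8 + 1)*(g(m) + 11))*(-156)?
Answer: -12636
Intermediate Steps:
g(U) = 2*U*(2 + U) (g(U) = (2*U)*(2 + U) = 2*U*(2 + U))
((8 + 1)*(g(m) + 11))*(-156) = ((8 + 1)*(2*(-1)*(2 - 1) + 11))*(-156) = (9*(2*(-1)*1 + 11))*(-156) = (9*(-2 + 11))*(-156) = (9*9)*(-156) = 81*(-156) = -12636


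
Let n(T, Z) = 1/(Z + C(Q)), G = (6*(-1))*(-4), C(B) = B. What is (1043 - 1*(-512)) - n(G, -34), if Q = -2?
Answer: 55981/36 ≈ 1555.0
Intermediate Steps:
G = 24 (G = -6*(-4) = 24)
n(T, Z) = 1/(-2 + Z) (n(T, Z) = 1/(Z - 2) = 1/(-2 + Z))
(1043 - 1*(-512)) - n(G, -34) = (1043 - 1*(-512)) - 1/(-2 - 34) = (1043 + 512) - 1/(-36) = 1555 - 1*(-1/36) = 1555 + 1/36 = 55981/36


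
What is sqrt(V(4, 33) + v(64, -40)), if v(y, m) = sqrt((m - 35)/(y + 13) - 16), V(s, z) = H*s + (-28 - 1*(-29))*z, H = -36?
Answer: sqrt(-658119 + 77*I*sqrt(100639))/77 ≈ 0.19549 + 10.537*I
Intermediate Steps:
V(s, z) = z - 36*s (V(s, z) = -36*s + (-28 - 1*(-29))*z = -36*s + (-28 + 29)*z = -36*s + 1*z = -36*s + z = z - 36*s)
v(y, m) = sqrt(-16 + (-35 + m)/(13 + y)) (v(y, m) = sqrt((-35 + m)/(13 + y) - 16) = sqrt(-16 + (-35 + m)/(13 + y)))
sqrt(V(4, 33) + v(64, -40)) = sqrt((33 - 36*4) + sqrt((-243 - 40 - 16*64)/(13 + 64))) = sqrt((33 - 144) + sqrt((-243 - 40 - 1024)/77)) = sqrt(-111 + sqrt((1/77)*(-1307))) = sqrt(-111 + sqrt(-1307/77)) = sqrt(-111 + I*sqrt(100639)/77)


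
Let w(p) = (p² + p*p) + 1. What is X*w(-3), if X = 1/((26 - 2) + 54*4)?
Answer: 19/240 ≈ 0.079167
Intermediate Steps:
w(p) = 1 + 2*p² (w(p) = (p² + p²) + 1 = 2*p² + 1 = 1 + 2*p²)
X = 1/240 (X = 1/(24 + 216) = 1/240 ≈ 0.0041667)
X*w(-3) = (1 + 2*(-3)²)/240 = (1 + 2*9)/240 = (1 + 18)/240 = (1/240)*19 = 19/240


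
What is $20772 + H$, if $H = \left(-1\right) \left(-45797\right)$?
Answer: $66569$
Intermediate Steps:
$H = 45797$
$20772 + H = 20772 + 45797 = 66569$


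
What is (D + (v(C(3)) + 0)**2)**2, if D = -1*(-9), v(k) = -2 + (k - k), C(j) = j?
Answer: 169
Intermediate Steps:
v(k) = -2 (v(k) = -2 + 0 = -2)
D = 9
(D + (v(C(3)) + 0)**2)**2 = (9 + (-2 + 0)**2)**2 = (9 + (-2)**2)**2 = (9 + 4)**2 = 13**2 = 169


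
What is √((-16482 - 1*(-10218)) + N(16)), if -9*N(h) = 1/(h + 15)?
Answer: I*√54177367/93 ≈ 79.146*I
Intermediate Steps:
N(h) = -1/(9*(15 + h)) (N(h) = -1/(9*(h + 15)) = -1/(9*(15 + h)))
√((-16482 - 1*(-10218)) + N(16)) = √((-16482 - 1*(-10218)) - 1/(135 + 9*16)) = √((-16482 + 10218) - 1/(135 + 144)) = √(-6264 - 1/279) = √(-1747657/279) = I*√54177367/93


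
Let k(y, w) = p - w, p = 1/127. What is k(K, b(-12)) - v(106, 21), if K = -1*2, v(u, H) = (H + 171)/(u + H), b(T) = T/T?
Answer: -318/127 ≈ -2.5039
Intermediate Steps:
b(T) = 1
v(u, H) = (171 + H)/(H + u)
p = 1/127 ≈ 0.0078740
K = -2
k(y, w) = 1/127 - w
k(K, b(-12)) - v(106, 21) = (1/127 - 1*1) - (171 + 21)/(21 + 106) = (1/127 - 1) - 192/127 = -126/127 - 192/127 = -318/127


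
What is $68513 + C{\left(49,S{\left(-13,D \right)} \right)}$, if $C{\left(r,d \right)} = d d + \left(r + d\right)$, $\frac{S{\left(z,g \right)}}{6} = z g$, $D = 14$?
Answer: $1259934$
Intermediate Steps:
$S{\left(z,g \right)} = 6 g z$ ($S{\left(z,g \right)} = 6 z g = 6 g z$)
$C{\left(r,d \right)} = d + r + d^{2}$ ($C{\left(r,d \right)} = d^{2} + \left(d + r\right) = d + r + d^{2}$)
$68513 + C{\left(49,S{\left(-13,D \right)} \right)} = 68513 + \left(6 \cdot 14 \left(-13\right) + 49 + \left(6 \cdot 14 \left(-13\right)\right)^{2}\right) = 68513 + \left(-1092 + 49 + \left(-1092\right)^{2}\right) = 68513 + \left(-1092 + 49 + 1192464\right) = 68513 + 1191421 = 1259934$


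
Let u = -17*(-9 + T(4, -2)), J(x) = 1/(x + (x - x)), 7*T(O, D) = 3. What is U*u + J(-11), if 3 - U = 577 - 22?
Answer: -6193447/77 ≈ -80434.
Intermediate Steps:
T(O, D) = 3/7 (T(O, D) = (⅐)*3 = 3/7)
U = -552 (U = 3 - (577 - 22) = 3 - 1*555 = 3 - 555 = -552)
J(x) = 1/x (J(x) = 1/(x + 0) = 1/x)
u = 1020/7 (u = -17*(-9 + 3/7) = -17*(-60/7) = 1020/7 ≈ 145.71)
U*u + J(-11) = -552*1020/7 + 1/(-11) = -563040/7 - 1/11 = -6193447/77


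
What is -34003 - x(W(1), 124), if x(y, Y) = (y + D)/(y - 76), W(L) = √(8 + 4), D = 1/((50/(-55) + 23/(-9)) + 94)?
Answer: -439171940279/12915683 + 681287*√3/25831366 ≈ -34003.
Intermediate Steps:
D = 99/8963 (D = 1/((50*(-1/55) + 23*(-⅑)) + 94) = 1/((-10/11 - 23/9) + 94) = 1/(-343/99 + 94) = 1/(8963/99) = 99/8963 ≈ 0.011045)
W(L) = 2*√3 (W(L) = √12 = 2*√3)
x(y, Y) = (99/8963 + y)/(-76 + y) (x(y, Y) = (y + 99/8963)/(y - 76) = (99/8963 + y)/(-76 + y))
-34003 - x(W(1), 124) = -34003 - (99/8963 + 2*√3)/(-76 + 2*√3)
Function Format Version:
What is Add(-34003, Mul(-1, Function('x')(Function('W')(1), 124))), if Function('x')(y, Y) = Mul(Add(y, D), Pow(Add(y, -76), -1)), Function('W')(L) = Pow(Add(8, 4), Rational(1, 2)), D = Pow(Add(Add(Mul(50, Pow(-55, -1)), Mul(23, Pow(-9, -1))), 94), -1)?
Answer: Add(Rational(-439171940279, 12915683), Mul(Rational(681287, 25831366), Pow(3, Rational(1, 2)))) ≈ -34003.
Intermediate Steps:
D = Rational(99, 8963) (D = Pow(Add(Add(Mul(50, Rational(-1, 55)), Mul(23, Rational(-1, 9))), 94), -1) = Pow(Add(Add(Rational(-10, 11), Rational(-23, 9)), 94), -1) = Pow(Add(Rational(-343, 99), 94), -1) = Pow(Rational(8963, 99), -1) = Rational(99, 8963) ≈ 0.011045)
Function('W')(L) = Mul(2, Pow(3, Rational(1, 2))) (Function('W')(L) = Pow(12, Rational(1, 2)) = Mul(2, Pow(3, Rational(1, 2))))
Function('x')(y, Y) = Mul(Pow(Add(-76, y), -1), Add(Rational(99, 8963), y)) (Function('x')(y, Y) = Mul(Add(y, Rational(99, 8963)), Pow(Add(y, -76), -1)) = Mul(Add(Rational(99, 8963), y), Pow(Add(-76, y), -1)) = Mul(Pow(Add(-76, y), -1), Add(Rational(99, 8963), y)))
Add(-34003, Mul(-1, Function('x')(Function('W')(1), 124))) = Add(-34003, Mul(-1, Mul(Pow(Add(-76, Mul(2, Pow(3, Rational(1, 2)))), -1), Add(Rational(99, 8963), Mul(2, Pow(3, Rational(1, 2))))))) = Add(-34003, Mul(-1, Pow(Add(-76, Mul(2, Pow(3, Rational(1, 2)))), -1), Add(Rational(99, 8963), Mul(2, Pow(3, Rational(1, 2))))))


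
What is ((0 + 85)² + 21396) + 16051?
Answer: 44672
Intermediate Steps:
((0 + 85)² + 21396) + 16051 = (85² + 21396) + 16051 = (7225 + 21396) + 16051 = 28621 + 16051 = 44672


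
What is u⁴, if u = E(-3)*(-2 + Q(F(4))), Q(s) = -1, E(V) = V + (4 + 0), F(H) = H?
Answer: 81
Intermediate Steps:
E(V) = 4 + V (E(V) = V + 4 = 4 + V)
u = -3 (u = (4 - 3)*(-2 - 1) = 1*(-3) = -3)
u⁴ = (-3)⁴ = 81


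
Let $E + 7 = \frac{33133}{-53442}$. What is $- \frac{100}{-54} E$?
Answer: $- \frac{10180675}{721467} \approx -14.111$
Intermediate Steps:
$E = - \frac{407227}{53442}$ ($E = -7 + \frac{33133}{-53442} = -7 + 33133 \left(- \frac{1}{53442}\right) = -7 - \frac{33133}{53442} = - \frac{407227}{53442} \approx -7.62$)
$- \frac{100}{-54} E = - \frac{100}{-54} \left(- \frac{407227}{53442}\right) = \left(-100\right) \left(- \frac{1}{54}\right) \left(- \frac{407227}{53442}\right) = \frac{50}{27} \left(- \frac{407227}{53442}\right) = - \frac{10180675}{721467}$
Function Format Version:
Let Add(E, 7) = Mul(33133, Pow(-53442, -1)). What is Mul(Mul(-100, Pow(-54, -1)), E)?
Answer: Rational(-10180675, 721467) ≈ -14.111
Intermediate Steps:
E = Rational(-407227, 53442) (E = Add(-7, Mul(33133, Pow(-53442, -1))) = Add(-7, Mul(33133, Rational(-1, 53442))) = Add(-7, Rational(-33133, 53442)) = Rational(-407227, 53442) ≈ -7.6200)
Mul(Mul(-100, Pow(-54, -1)), E) = Mul(Mul(-100, Pow(-54, -1)), Rational(-407227, 53442)) = Mul(Mul(-100, Rational(-1, 54)), Rational(-407227, 53442)) = Mul(Rational(50, 27), Rational(-407227, 53442)) = Rational(-10180675, 721467)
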